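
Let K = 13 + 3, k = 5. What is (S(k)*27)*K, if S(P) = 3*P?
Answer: 6480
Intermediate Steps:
K = 16
(S(k)*27)*K = ((3*5)*27)*16 = (15*27)*16 = 405*16 = 6480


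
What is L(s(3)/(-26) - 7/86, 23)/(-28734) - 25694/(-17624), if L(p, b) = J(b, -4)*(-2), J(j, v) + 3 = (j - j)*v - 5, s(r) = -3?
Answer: 184502353/126602004 ≈ 1.4573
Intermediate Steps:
J(j, v) = -8 (J(j, v) = -3 + ((j - j)*v - 5) = -3 + (0*v - 5) = -3 + (0 - 5) = -3 - 5 = -8)
L(p, b) = 16 (L(p, b) = -8*(-2) = 16)
L(s(3)/(-26) - 7/86, 23)/(-28734) - 25694/(-17624) = 16/(-28734) - 25694/(-17624) = 16*(-1/28734) - 25694*(-1/17624) = -8/14367 + 12847/8812 = 184502353/126602004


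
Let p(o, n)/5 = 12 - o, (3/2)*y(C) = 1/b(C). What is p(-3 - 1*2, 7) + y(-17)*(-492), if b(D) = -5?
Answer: 753/5 ≈ 150.60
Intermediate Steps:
y(C) = -2/15 (y(C) = (⅔)/(-5) = (⅔)*(-⅕) = -2/15)
p(o, n) = 60 - 5*o (p(o, n) = 5*(12 - o) = 60 - 5*o)
p(-3 - 1*2, 7) + y(-17)*(-492) = (60 - 5*(-3 - 1*2)) - 2/15*(-492) = (60 - 5*(-3 - 2)) + 328/5 = (60 - 5*(-5)) + 328/5 = (60 + 25) + 328/5 = 85 + 328/5 = 753/5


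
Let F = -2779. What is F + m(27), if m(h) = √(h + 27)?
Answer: -2779 + 3*√6 ≈ -2771.7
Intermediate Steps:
m(h) = √(27 + h)
F + m(27) = -2779 + √(27 + 27) = -2779 + √54 = -2779 + 3*√6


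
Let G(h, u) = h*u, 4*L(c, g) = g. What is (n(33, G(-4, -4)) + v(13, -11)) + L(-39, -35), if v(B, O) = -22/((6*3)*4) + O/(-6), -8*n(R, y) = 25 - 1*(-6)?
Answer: -799/72 ≈ -11.097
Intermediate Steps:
L(c, g) = g/4
n(R, y) = -31/8 (n(R, y) = -(25 - 1*(-6))/8 = -(25 + 6)/8 = -⅛*31 = -31/8)
v(B, O) = -11/36 - O/6 (v(B, O) = -22/(18*4) + O*(-⅙) = -22/72 - O/6 = -22*1/72 - O/6 = -11/36 - O/6)
(n(33, G(-4, -4)) + v(13, -11)) + L(-39, -35) = (-31/8 + (-11/36 - ⅙*(-11))) + (¼)*(-35) = (-31/8 + (-11/36 + 11/6)) - 35/4 = (-31/8 + 55/36) - 35/4 = -169/72 - 35/4 = -799/72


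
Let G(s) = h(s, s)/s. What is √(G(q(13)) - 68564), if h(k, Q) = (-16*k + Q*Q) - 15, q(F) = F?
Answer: I*√11588018/13 ≈ 261.86*I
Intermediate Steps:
h(k, Q) = -15 + Q² - 16*k (h(k, Q) = (-16*k + Q²) - 15 = (Q² - 16*k) - 15 = -15 + Q² - 16*k)
G(s) = (-15 + s² - 16*s)/s
√(G(q(13)) - 68564) = √((-16 + 13 - 15/13) - 68564) = √(-54/13 - 68564) = √(-891386/13) = I*√11588018/13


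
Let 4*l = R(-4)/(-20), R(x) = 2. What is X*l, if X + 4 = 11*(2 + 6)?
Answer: -21/10 ≈ -2.1000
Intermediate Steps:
l = -1/40 (l = (2/(-20))/4 = (2*(-1/20))/4 = (1/4)*(-1/10) = -1/40 ≈ -0.025000)
X = 84 (X = -4 + 11*(2 + 6) = -4 + 11*8 = -4 + 88 = 84)
X*l = 84*(-1/40) = -21/10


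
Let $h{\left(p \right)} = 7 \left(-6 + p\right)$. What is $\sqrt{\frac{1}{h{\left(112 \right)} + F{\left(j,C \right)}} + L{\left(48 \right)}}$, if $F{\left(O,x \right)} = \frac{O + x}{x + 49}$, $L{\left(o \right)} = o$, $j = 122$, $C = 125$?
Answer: $\frac{\sqrt{803192876970}}{129355} \approx 6.9283$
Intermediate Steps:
$F{\left(O,x \right)} = \frac{O + x}{49 + x}$
$h{\left(p \right)} = -42 + 7 p$
$\sqrt{\frac{1}{h{\left(112 \right)} + F{\left(j,C \right)}} + L{\left(48 \right)}} = \sqrt{\frac{1}{\left(-42 + 7 \cdot 112\right) + \frac{122 + 125}{49 + 125}} + 48} = \sqrt{\frac{1}{\left(-42 + 784\right) + \frac{1}{174} \cdot 247} + 48} = \sqrt{\frac{1}{742 + \frac{1}{174} \cdot 247} + 48} = \sqrt{\frac{1}{742 + \frac{247}{174}} + 48} = \sqrt{\frac{1}{\frac{129355}{174}} + 48} = \sqrt{\frac{174}{129355} + 48} = \sqrt{\frac{6209214}{129355}} = \frac{\sqrt{803192876970}}{129355}$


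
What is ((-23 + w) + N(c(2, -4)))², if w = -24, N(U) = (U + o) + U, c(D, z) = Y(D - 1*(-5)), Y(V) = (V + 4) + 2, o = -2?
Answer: 529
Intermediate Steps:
Y(V) = 6 + V (Y(V) = (4 + V) + 2 = 6 + V)
c(D, z) = 11 + D (c(D, z) = 6 + (D - 1*(-5)) = 6 + (D + 5) = 6 + (5 + D) = 11 + D)
N(U) = -2 + 2*U (N(U) = (U - 2) + U = (-2 + U) + U = -2 + 2*U)
((-23 + w) + N(c(2, -4)))² = ((-23 - 24) + (-2 + 2*(11 + 2)))² = (-47 + (-2 + 2*13))² = (-47 + (-2 + 26))² = (-47 + 24)² = (-23)² = 529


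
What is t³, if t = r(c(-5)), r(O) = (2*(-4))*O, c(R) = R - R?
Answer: 0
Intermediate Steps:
c(R) = 0
r(O) = -8*O
t = 0 (t = -8*0 = 0)
t³ = 0³ = 0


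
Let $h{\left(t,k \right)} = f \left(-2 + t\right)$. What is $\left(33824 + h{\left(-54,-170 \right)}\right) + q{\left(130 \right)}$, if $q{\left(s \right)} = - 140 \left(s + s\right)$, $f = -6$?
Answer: $-2240$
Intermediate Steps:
$h{\left(t,k \right)} = 12 - 6 t$ ($h{\left(t,k \right)} = - 6 \left(-2 + t\right) = 12 - 6 t$)
$q{\left(s \right)} = - 280 s$ ($q{\left(s \right)} = - 140 \cdot 2 s = - 280 s$)
$\left(33824 + h{\left(-54,-170 \right)}\right) + q{\left(130 \right)} = \left(33824 + \left(12 - -324\right)\right) - 36400 = \left(33824 + \left(12 + 324\right)\right) - 36400 = \left(33824 + 336\right) - 36400 = 34160 - 36400 = -2240$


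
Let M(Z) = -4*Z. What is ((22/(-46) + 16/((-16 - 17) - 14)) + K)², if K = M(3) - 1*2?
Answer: 256608361/1168561 ≈ 219.59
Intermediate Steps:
K = -14 (K = -4*3 - 1*2 = -12 - 2 = -14)
((22/(-46) + 16/((-16 - 17) - 14)) + K)² = ((22/(-46) + 16/((-16 - 17) - 14)) - 14)² = ((22*(-1/46) + 16/(-33 - 14)) - 14)² = ((-11/23 + 16/(-47)) - 14)² = ((-11/23 + 16*(-1/47)) - 14)² = ((-11/23 - 16/47) - 14)² = (-885/1081 - 14)² = (-16019/1081)² = 256608361/1168561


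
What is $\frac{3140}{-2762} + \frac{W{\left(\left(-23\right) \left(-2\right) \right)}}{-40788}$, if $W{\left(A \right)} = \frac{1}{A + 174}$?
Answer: $- \frac{14088176581}{12392210160} \approx -1.1369$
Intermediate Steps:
$W{\left(A \right)} = \frac{1}{174 + A}$
$\frac{3140}{-2762} + \frac{W{\left(\left(-23\right) \left(-2\right) \right)}}{-40788} = \frac{3140}{-2762} + \frac{1}{\left(174 - -46\right) \left(-40788\right)} = 3140 \left(- \frac{1}{2762}\right) + \frac{1}{174 + 46} \left(- \frac{1}{40788}\right) = - \frac{1570}{1381} + \frac{1}{220} \left(- \frac{1}{40788}\right) = - \frac{1570}{1381} - \frac{1}{8973360} = - \frac{14088176581}{12392210160}$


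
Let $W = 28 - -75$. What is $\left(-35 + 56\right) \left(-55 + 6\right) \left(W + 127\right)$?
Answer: $-236670$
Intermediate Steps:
$W = 103$ ($W = 28 + 75 = 103$)
$\left(-35 + 56\right) \left(-55 + 6\right) \left(W + 127\right) = \left(-35 + 56\right) \left(-55 + 6\right) \left(103 + 127\right) = 21 \left(-49\right) 230 = \left(-1029\right) 230 = -236670$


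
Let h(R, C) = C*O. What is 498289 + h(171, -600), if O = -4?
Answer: 500689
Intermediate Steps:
h(R, C) = -4*C (h(R, C) = C*(-4) = -4*C)
498289 + h(171, -600) = 498289 - 4*(-600) = 498289 + 2400 = 500689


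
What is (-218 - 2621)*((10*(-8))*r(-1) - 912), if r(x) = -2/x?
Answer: 3043408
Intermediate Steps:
(-218 - 2621)*((10*(-8))*r(-1) - 912) = (-218 - 2621)*((10*(-8))*(-2/(-1)) - 912) = -2839*(-(-160)*(-1) - 912) = -2839*(-80*2 - 912) = -2839*(-160 - 912) = -2839*(-1072) = 3043408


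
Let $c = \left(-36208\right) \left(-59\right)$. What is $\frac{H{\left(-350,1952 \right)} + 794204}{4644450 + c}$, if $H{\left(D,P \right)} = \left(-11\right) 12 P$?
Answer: $\frac{268270}{3390361} \approx 0.079127$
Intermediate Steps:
$c = 2136272$
$H{\left(D,P \right)} = - 132 P$
$\frac{H{\left(-350,1952 \right)} + 794204}{4644450 + c} = \frac{\left(-132\right) 1952 + 794204}{4644450 + 2136272} = \frac{-257664 + 794204}{6780722} = 536540 \cdot \frac{1}{6780722} = \frac{268270}{3390361}$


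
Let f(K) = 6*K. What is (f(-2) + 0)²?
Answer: 144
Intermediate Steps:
(f(-2) + 0)² = (6*(-2) + 0)² = (-12 + 0)² = (-12)² = 144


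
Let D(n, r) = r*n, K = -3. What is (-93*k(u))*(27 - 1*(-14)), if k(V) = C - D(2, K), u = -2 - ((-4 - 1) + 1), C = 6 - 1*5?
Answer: -26691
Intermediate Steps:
D(n, r) = n*r
C = 1 (C = 6 - 5 = 1)
u = 2 (u = -2 - (-5 + 1) = -2 - 1*(-4) = -2 + 4 = 2)
k(V) = 7 (k(V) = 1 - 2*(-3) = 1 - 1*(-6) = 1 + 6 = 7)
(-93*k(u))*(27 - 1*(-14)) = (-93*7)*(27 - 1*(-14)) = -651*(27 + 14) = -651*41 = -26691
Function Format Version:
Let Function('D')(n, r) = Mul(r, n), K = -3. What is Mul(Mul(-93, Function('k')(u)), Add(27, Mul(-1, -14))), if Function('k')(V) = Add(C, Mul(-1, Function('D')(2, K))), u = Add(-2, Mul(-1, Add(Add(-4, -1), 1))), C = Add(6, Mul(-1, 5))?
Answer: -26691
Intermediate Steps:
Function('D')(n, r) = Mul(n, r)
C = 1 (C = Add(6, -5) = 1)
u = 2 (u = Add(-2, Mul(-1, Add(-5, 1))) = Add(-2, Mul(-1, -4)) = Add(-2, 4) = 2)
Function('k')(V) = 7 (Function('k')(V) = Add(1, Mul(-1, Mul(2, -3))) = Add(1, Mul(-1, -6)) = Add(1, 6) = 7)
Mul(Mul(-93, Function('k')(u)), Add(27, Mul(-1, -14))) = Mul(Mul(-93, 7), Add(27, Mul(-1, -14))) = Mul(-651, Add(27, 14)) = Mul(-651, 41) = -26691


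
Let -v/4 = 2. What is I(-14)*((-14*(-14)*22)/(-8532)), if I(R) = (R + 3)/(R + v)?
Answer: -539/2133 ≈ -0.25270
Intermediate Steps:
v = -8 (v = -4*2 = -8)
I(R) = (3 + R)/(-8 + R) (I(R) = (R + 3)/(R - 8) = (3 + R)/(-8 + R))
I(-14)*((-14*(-14)*22)/(-8532)) = ((3 - 14)/(-8 - 14))*((-14*(-14)*22)/(-8532)) = (-11/(-22))*((196*22)*(-1/8532)) = (-1/22*(-11))*(4312*(-1/8532)) = (½)*(-1078/2133) = -539/2133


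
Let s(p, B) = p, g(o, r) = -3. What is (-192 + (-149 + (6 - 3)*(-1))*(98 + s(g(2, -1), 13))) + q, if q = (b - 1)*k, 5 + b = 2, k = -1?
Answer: -14628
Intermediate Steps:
b = -3 (b = -5 + 2 = -3)
q = 4 (q = (-3 - 1)*(-1) = -4*(-1) = 4)
(-192 + (-149 + (6 - 3)*(-1))*(98 + s(g(2, -1), 13))) + q = (-192 + (-149 + (6 - 3)*(-1))*(98 - 3)) + 4 = (-192 + (-149 + 3*(-1))*95) + 4 = (-192 + (-149 - 3)*95) + 4 = (-192 - 152*95) + 4 = (-192 - 14440) + 4 = -14632 + 4 = -14628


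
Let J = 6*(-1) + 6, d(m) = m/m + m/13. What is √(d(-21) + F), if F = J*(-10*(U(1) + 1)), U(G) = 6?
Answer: 2*I*√26/13 ≈ 0.78446*I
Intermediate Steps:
d(m) = 1 + m/13 (d(m) = 1 + m*(1/13) = 1 + m/13)
J = 0 (J = -6 + 6 = 0)
F = 0 (F = 0*(-10*(6 + 1)) = 0*(-10*7) = 0*(-70) = 0)
√(d(-21) + F) = √((1 + (1/13)*(-21)) + 0) = √((1 - 21/13) + 0) = √(-8/13 + 0) = √(-8/13) = 2*I*√26/13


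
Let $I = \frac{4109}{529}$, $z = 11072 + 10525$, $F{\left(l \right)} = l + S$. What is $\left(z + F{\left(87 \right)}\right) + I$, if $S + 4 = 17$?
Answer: $\frac{11481822}{529} \approx 21705.0$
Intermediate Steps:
$S = 13$ ($S = -4 + 17 = 13$)
$F{\left(l \right)} = 13 + l$ ($F{\left(l \right)} = l + 13 = 13 + l$)
$z = 21597$
$I = \frac{4109}{529}$ ($I = 4109 \cdot \frac{1}{529} = \frac{4109}{529} \approx 7.7675$)
$\left(z + F{\left(87 \right)}\right) + I = \left(21597 + \left(13 + 87\right)\right) + \frac{4109}{529} = \left(21597 + 100\right) + \frac{4109}{529} = 21697 + \frac{4109}{529} = \frac{11481822}{529}$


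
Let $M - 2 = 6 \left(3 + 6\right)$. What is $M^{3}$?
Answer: $175616$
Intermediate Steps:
$M = 56$ ($M = 2 + 6 \left(3 + 6\right) = 2 + 6 \cdot 9 = 2 + 54 = 56$)
$M^{3} = 56^{3} = 175616$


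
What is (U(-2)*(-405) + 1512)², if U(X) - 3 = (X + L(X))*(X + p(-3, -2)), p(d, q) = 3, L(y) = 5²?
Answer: 81324324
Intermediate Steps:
L(y) = 25
U(X) = 3 + (3 + X)*(25 + X) (U(X) = 3 + (X + 25)*(X + 3) = 3 + (25 + X)*(3 + X) = 3 + (3 + X)*(25 + X))
(U(-2)*(-405) + 1512)² = ((78 + (-2)² + 28*(-2))*(-405) + 1512)² = ((78 + 4 - 56)*(-405) + 1512)² = (26*(-405) + 1512)² = (-10530 + 1512)² = (-9018)² = 81324324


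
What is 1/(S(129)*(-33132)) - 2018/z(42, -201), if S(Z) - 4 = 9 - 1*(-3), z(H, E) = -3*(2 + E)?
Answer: -118862957/35164096 ≈ -3.3802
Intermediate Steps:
z(H, E) = -6 - 3*E
S(Z) = 16 (S(Z) = 4 + (9 - 1*(-3)) = 4 + (9 + 3) = 4 + 12 = 16)
1/(S(129)*(-33132)) - 2018/z(42, -201) = 1/(16*(-33132)) - 2018/(-6 - 3*(-201)) = (1/16)*(-1/33132) - 2018/(-6 + 603) = -1/530112 - 2018/597 = -118862957/35164096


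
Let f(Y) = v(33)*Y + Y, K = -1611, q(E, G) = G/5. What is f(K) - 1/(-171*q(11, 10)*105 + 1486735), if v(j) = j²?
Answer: -2547634191751/1450825 ≈ -1.7560e+6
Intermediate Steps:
q(E, G) = G/5 (q(E, G) = G*(⅕) = G/5)
f(Y) = 1090*Y (f(Y) = 33²*Y + Y = 1089*Y + Y = 1090*Y)
f(K) - 1/(-171*q(11, 10)*105 + 1486735) = 1090*(-1611) - 1/(-171*10/5*105 + 1486735) = -1755990 - 1/(-171*2*105 + 1486735) = -1755990 - 1/(-342*105 + 1486735) = -1755990 - 1/(-35910 + 1486735) = -1755990 - 1/1450825 = -2547634191751/1450825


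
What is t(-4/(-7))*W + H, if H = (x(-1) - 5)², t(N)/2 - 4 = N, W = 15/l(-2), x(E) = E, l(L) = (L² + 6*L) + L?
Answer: 156/7 ≈ 22.286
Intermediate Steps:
l(L) = L² + 7*L
W = -3/2 (W = 15/((-2*(7 - 2))) = 15/((-2*5)) = 15/(-10) = 15*(-⅒) = -3/2 ≈ -1.5000)
t(N) = 8 + 2*N
H = 36 (H = (-1 - 5)² = (-6)² = 36)
t(-4/(-7))*W + H = (8 + 2*(-4/(-7)))*(-3/2) + 36 = (8 + 2*(-4*(-⅐)))*(-3/2) + 36 = (8 + 2*(4/7))*(-3/2) + 36 = (8 + 8/7)*(-3/2) + 36 = (64/7)*(-3/2) + 36 = -96/7 + 36 = 156/7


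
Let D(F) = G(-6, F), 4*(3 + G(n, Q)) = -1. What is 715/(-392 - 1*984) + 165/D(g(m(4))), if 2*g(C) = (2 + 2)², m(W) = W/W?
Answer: -917455/17888 ≈ -51.289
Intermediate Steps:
G(n, Q) = -13/4 (G(n, Q) = -3 + (¼)*(-1) = -3 - ¼ = -13/4)
m(W) = 1
g(C) = 8 (g(C) = (2 + 2)²/2 = (½)*4² = (½)*16 = 8)
D(F) = -13/4
715/(-392 - 1*984) + 165/D(g(m(4))) = 715/(-392 - 1*984) + 165/(-13/4) = 715/(-392 - 984) + 165*(-4/13) = 715/(-1376) - 660/13 = 715*(-1/1376) - 660/13 = -715/1376 - 660/13 = -917455/17888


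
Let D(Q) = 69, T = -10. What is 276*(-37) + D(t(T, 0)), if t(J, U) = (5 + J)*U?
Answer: -10143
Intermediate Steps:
t(J, U) = U*(5 + J)
276*(-37) + D(t(T, 0)) = 276*(-37) + 69 = -10212 + 69 = -10143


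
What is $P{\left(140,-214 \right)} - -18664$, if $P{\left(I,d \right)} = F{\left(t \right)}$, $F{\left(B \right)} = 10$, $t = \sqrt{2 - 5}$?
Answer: $18674$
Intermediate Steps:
$t = i \sqrt{3}$ ($t = \sqrt{-3} = i \sqrt{3} \approx 1.732 i$)
$P{\left(I,d \right)} = 10$
$P{\left(140,-214 \right)} - -18664 = 10 - -18664 = 10 + 18664 = 18674$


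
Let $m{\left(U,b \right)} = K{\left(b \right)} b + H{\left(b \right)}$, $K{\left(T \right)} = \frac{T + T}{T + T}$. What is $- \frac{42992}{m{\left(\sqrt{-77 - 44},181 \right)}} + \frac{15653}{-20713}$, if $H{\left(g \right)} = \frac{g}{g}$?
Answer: $- \frac{5800923}{24479} \approx -236.98$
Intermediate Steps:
$K{\left(T \right)} = 1$ ($K{\left(T \right)} = \frac{2 T}{2 T} = 2 T \frac{1}{2 T} = 1$)
$H{\left(g \right)} = 1$
$m{\left(U,b \right)} = 1 + b$ ($m{\left(U,b \right)} = 1 b + 1 = b + 1 = 1 + b$)
$- \frac{42992}{m{\left(\sqrt{-77 - 44},181 \right)}} + \frac{15653}{-20713} = - \frac{42992}{1 + 181} + \frac{15653}{-20713} = - \frac{42992}{182} + 15653 \left(- \frac{1}{20713}\right) = \left(-42992\right) \frac{1}{182} - \frac{1423}{1883} = - \frac{21496}{91} - \frac{1423}{1883} = - \frac{5800923}{24479}$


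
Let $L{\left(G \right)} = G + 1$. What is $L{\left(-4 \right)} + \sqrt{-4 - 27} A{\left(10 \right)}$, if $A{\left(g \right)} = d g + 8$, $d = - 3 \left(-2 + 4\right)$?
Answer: $-3 - 52 i \sqrt{31} \approx -3.0 - 289.52 i$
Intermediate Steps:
$d = -6$ ($d = \left(-3\right) 2 = -6$)
$L{\left(G \right)} = 1 + G$
$A{\left(g \right)} = 8 - 6 g$ ($A{\left(g \right)} = - 6 g + 8 = 8 - 6 g$)
$L{\left(-4 \right)} + \sqrt{-4 - 27} A{\left(10 \right)} = \left(1 - 4\right) + \sqrt{-4 - 27} \left(8 - 60\right) = -3 + \sqrt{-31} \left(8 - 60\right) = -3 + i \sqrt{31} \left(-52\right) = -3 - 52 i \sqrt{31}$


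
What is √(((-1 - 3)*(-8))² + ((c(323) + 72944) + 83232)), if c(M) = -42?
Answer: 3*√17462 ≈ 396.43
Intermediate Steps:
√(((-1 - 3)*(-8))² + ((c(323) + 72944) + 83232)) = √(((-1 - 3)*(-8))² + ((-42 + 72944) + 83232)) = √((-4*(-8))² + (72902 + 83232)) = √(32² + 156134) = √(1024 + 156134) = √157158 = 3*√17462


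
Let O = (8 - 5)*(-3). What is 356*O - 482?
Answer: -3686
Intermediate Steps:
O = -9 (O = 3*(-3) = -9)
356*O - 482 = 356*(-9) - 482 = -3204 - 482 = -3686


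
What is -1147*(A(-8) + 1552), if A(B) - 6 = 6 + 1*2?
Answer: -1796202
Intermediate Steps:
A(B) = 14 (A(B) = 6 + (6 + 1*2) = 6 + (6 + 2) = 6 + 8 = 14)
-1147*(A(-8) + 1552) = -1147*(14 + 1552) = -1147*1566 = -1796202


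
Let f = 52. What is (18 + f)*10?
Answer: 700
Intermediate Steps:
(18 + f)*10 = (18 + 52)*10 = 70*10 = 700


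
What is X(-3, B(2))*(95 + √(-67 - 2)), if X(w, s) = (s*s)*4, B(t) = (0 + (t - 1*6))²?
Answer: 97280 + 1024*I*√69 ≈ 97280.0 + 8506.0*I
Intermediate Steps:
B(t) = (-6 + t)² (B(t) = (0 + (t - 6))² = (0 + (-6 + t))² = (-6 + t)²)
X(w, s) = 4*s² (X(w, s) = s²*4 = 4*s²)
X(-3, B(2))*(95 + √(-67 - 2)) = (4*((-6 + 2)²)²)*(95 + √(-67 - 2)) = (4*((-4)²)²)*(95 + √(-69)) = (4*16²)*(95 + I*√69) = (4*256)*(95 + I*√69) = 1024*(95 + I*√69) = 97280 + 1024*I*√69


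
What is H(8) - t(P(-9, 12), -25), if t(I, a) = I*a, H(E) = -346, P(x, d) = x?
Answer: -571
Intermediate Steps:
H(8) - t(P(-9, 12), -25) = -346 - (-9)*(-25) = -346 - 1*225 = -346 - 225 = -571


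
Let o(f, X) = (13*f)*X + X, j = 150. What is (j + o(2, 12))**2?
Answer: 224676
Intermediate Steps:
o(f, X) = X + 13*X*f (o(f, X) = 13*X*f + X = X + 13*X*f)
(j + o(2, 12))**2 = (150 + 12*(1 + 13*2))**2 = (150 + 12*(1 + 26))**2 = (150 + 12*27)**2 = (150 + 324)**2 = 474**2 = 224676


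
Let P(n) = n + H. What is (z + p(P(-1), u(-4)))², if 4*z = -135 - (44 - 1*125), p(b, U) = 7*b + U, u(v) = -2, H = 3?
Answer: 9/4 ≈ 2.2500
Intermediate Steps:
P(n) = 3 + n (P(n) = n + 3 = 3 + n)
p(b, U) = U + 7*b
z = -27/2 (z = (-135 - (44 - 1*125))/4 = (-135 - (44 - 125))/4 = (-135 - 1*(-81))/4 = (-135 + 81)/4 = (¼)*(-54) = -27/2 ≈ -13.500)
(z + p(P(-1), u(-4)))² = (-27/2 + (-2 + 7*(3 - 1)))² = (-27/2 + (-2 + 7*2))² = (-27/2 + (-2 + 14))² = (-27/2 + 12)² = (-3/2)² = 9/4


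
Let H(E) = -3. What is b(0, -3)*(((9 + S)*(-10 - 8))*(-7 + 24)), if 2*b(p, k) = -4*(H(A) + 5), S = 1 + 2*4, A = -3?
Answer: 22032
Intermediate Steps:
S = 9 (S = 1 + 8 = 9)
b(p, k) = -4 (b(p, k) = (-4*(-3 + 5))/2 = (-4*2)/2 = (1/2)*(-8) = -4)
b(0, -3)*(((9 + S)*(-10 - 8))*(-7 + 24)) = -4*(9 + 9)*(-10 - 8)*(-7 + 24) = -4*18*(-18)*17 = -(-1296)*17 = -4*(-5508) = 22032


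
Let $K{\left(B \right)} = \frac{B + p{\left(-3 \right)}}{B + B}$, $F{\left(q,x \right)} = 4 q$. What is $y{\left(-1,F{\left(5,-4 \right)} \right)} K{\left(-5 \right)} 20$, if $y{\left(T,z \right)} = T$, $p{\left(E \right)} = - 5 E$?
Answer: $20$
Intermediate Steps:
$K{\left(B \right)} = \frac{15 + B}{2 B}$ ($K{\left(B \right)} = \frac{B - -15}{B + B} = \frac{B + 15}{2 B} = \left(15 + B\right) \frac{1}{2 B} = \frac{15 + B}{2 B}$)
$y{\left(-1,F{\left(5,-4 \right)} \right)} K{\left(-5 \right)} 20 = - \frac{15 - 5}{2 \left(-5\right)} 20 = - \frac{\left(-1\right) 10}{2 \cdot 5} \cdot 20 = \left(-1\right) \left(-1\right) 20 = 1 \cdot 20 = 20$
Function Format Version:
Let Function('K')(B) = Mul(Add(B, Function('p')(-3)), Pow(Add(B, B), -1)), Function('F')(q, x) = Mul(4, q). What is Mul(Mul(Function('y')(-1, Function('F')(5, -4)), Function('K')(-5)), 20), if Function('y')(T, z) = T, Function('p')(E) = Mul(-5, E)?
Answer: 20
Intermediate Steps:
Function('K')(B) = Mul(Rational(1, 2), Pow(B, -1), Add(15, B)) (Function('K')(B) = Mul(Add(B, Mul(-5, -3)), Pow(Add(B, B), -1)) = Mul(Add(B, 15), Pow(Mul(2, B), -1)) = Mul(Add(15, B), Mul(Rational(1, 2), Pow(B, -1))) = Mul(Rational(1, 2), Pow(B, -1), Add(15, B)))
Mul(Mul(Function('y')(-1, Function('F')(5, -4)), Function('K')(-5)), 20) = Mul(Mul(-1, Mul(Rational(1, 2), Pow(-5, -1), Add(15, -5))), 20) = Mul(Mul(-1, Mul(Rational(1, 2), Rational(-1, 5), 10)), 20) = Mul(Mul(-1, -1), 20) = Mul(1, 20) = 20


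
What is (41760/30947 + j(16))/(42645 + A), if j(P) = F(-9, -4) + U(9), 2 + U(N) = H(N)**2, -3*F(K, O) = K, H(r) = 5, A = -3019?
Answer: 423191/613152911 ≈ 0.00069019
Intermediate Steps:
F(K, O) = -K/3
U(N) = 23 (U(N) = -2 + 5**2 = -2 + 25 = 23)
j(P) = 26 (j(P) = -1/3*(-9) + 23 = 3 + 23 = 26)
(41760/30947 + j(16))/(42645 + A) = (41760/30947 + 26)/(42645 - 3019) = (41760*(1/30947) + 26)/39626 = (41760/30947 + 26)*(1/39626) = (846382/30947)*(1/39626) = 423191/613152911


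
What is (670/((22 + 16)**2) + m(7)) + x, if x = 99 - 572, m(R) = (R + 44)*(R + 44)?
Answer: 1536751/722 ≈ 2128.5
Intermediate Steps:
m(R) = (44 + R)**2 (m(R) = (44 + R)*(44 + R) = (44 + R)**2)
x = -473
(670/((22 + 16)**2) + m(7)) + x = (670/((22 + 16)**2) + (44 + 7)**2) - 473 = (670/(38**2) + 51**2) - 473 = (670/1444 + 2601) - 473 = (670*(1/1444) + 2601) - 473 = (335/722 + 2601) - 473 = 1878257/722 - 473 = 1536751/722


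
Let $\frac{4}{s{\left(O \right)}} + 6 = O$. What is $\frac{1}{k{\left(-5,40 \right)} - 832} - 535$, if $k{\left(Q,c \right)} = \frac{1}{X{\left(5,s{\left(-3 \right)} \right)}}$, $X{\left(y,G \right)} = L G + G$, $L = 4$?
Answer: $- \frac{8907235}{16649} \approx -535.0$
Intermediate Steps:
$s{\left(O \right)} = \frac{4}{-6 + O}$
$X{\left(y,G \right)} = 5 G$ ($X{\left(y,G \right)} = 4 G + G = 5 G$)
$k{\left(Q,c \right)} = - \frac{9}{20}$ ($k{\left(Q,c \right)} = \frac{1}{5 \frac{4}{-6 - 3}} = \frac{1}{5 \frac{4}{-9}} = \frac{1}{5 \cdot 4 \left(- \frac{1}{9}\right)} = \frac{1}{5 \left(- \frac{4}{9}\right)} = \frac{1}{- \frac{20}{9}} = - \frac{9}{20}$)
$\frac{1}{k{\left(-5,40 \right)} - 832} - 535 = \frac{1}{- \frac{9}{20} - 832} - 535 = \frac{1}{- \frac{16649}{20}} - 535 = - \frac{20}{16649} - 535 = - \frac{8907235}{16649}$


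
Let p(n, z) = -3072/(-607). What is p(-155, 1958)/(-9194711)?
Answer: -3072/5581189577 ≈ -5.5042e-7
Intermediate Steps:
p(n, z) = 3072/607 (p(n, z) = -3072*(-1/607) = 3072/607)
p(-155, 1958)/(-9194711) = (3072/607)/(-9194711) = (3072/607)*(-1/9194711) = -3072/5581189577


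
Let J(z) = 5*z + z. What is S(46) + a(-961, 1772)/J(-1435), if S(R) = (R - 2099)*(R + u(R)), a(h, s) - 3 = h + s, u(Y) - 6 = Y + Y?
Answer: -1272696167/4305 ≈ -2.9563e+5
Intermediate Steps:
u(Y) = 6 + 2*Y (u(Y) = 6 + (Y + Y) = 6 + 2*Y)
a(h, s) = 3 + h + s (a(h, s) = 3 + (h + s) = 3 + h + s)
J(z) = 6*z
S(R) = (-2099 + R)*(6 + 3*R) (S(R) = (R - 2099)*(R + (6 + 2*R)) = (-2099 + R)*(6 + 3*R))
S(46) + a(-961, 1772)/J(-1435) = (-12594 - 6291*46 + 3*46²) + (3 - 961 + 1772)/((6*(-1435))) = (-12594 - 289386 + 3*2116) + 814/(-8610) = (-12594 - 289386 + 6348) + 814*(-1/8610) = -295632 - 407/4305 = -1272696167/4305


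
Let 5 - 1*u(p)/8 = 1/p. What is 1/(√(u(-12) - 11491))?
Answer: -I*√103053/34351 ≈ -0.0093452*I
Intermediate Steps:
u(p) = 40 - 8/p
1/(√(u(-12) - 11491)) = 1/(√((40 - 8/(-12)) - 11491)) = 1/(√((40 - 8*(-1/12)) - 11491)) = 1/(√((40 + ⅔) - 11491)) = 1/(√(122/3 - 11491)) = 1/(√(-34351/3)) = 1/(I*√103053/3) = -I*√103053/34351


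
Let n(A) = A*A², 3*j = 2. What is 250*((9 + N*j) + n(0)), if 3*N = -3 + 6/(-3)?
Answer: 17750/9 ≈ 1972.2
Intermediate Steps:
j = ⅔ (j = (⅓)*2 = ⅔ ≈ 0.66667)
N = -5/3 (N = (-3 + 6/(-3))/3 = (-3 + 6*(-⅓))/3 = (-3 - 2)/3 = (⅓)*(-5) = -5/3 ≈ -1.6667)
n(A) = A³
250*((9 + N*j) + n(0)) = 250*((9 - 5/3*⅔) + 0³) = 250*((9 - 10/9) + 0) = 250*(71/9 + 0) = 250*(71/9) = 17750/9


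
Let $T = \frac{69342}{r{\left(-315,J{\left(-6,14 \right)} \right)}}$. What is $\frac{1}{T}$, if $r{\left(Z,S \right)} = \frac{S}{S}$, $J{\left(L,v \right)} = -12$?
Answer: $\frac{1}{69342} \approx 1.4421 \cdot 10^{-5}$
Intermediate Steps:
$r{\left(Z,S \right)} = 1$
$T = 69342$ ($T = \frac{69342}{1} = 69342 \cdot 1 = 69342$)
$\frac{1}{T} = \frac{1}{69342}$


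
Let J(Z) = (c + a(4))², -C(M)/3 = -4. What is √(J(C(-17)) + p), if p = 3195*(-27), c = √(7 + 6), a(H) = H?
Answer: √(-86265 + (4 + √13)²) ≈ 293.61*I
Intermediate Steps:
C(M) = 12 (C(M) = -3*(-4) = 12)
c = √13 ≈ 3.6056
J(Z) = (4 + √13)² (J(Z) = (√13 + 4)² = (4 + √13)²)
p = -86265
√(J(C(-17)) + p) = √((4 + √13)² - 86265) = √(-86265 + (4 + √13)²)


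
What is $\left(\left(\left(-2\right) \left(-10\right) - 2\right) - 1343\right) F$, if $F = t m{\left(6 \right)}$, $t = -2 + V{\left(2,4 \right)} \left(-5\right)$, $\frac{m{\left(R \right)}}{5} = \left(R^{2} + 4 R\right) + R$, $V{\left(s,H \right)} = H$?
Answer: $9619500$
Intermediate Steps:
$m{\left(R \right)} = 5 R^{2} + 25 R$ ($m{\left(R \right)} = 5 \left(\left(R^{2} + 4 R\right) + R\right) = 5 \left(R^{2} + 5 R\right) = 5 R^{2} + 25 R$)
$t = -22$ ($t = -2 + 4 \left(-5\right) = -2 - 20 = -22$)
$F = -7260$ ($F = - 22 \cdot 5 \cdot 6 \left(5 + 6\right) = - 22 \cdot 5 \cdot 6 \cdot 11 = \left(-22\right) 330 = -7260$)
$\left(\left(\left(-2\right) \left(-10\right) - 2\right) - 1343\right) F = \left(\left(\left(-2\right) \left(-10\right) - 2\right) - 1343\right) \left(-7260\right) = \left(\left(20 - 2\right) - 1343\right) \left(-7260\right) = \left(18 - 1343\right) \left(-7260\right) = \left(-1325\right) \left(-7260\right) = 9619500$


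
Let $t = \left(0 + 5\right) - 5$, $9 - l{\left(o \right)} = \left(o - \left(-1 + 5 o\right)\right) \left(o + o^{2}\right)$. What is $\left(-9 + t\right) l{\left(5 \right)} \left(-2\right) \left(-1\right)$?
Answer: $-10422$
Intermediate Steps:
$l{\left(o \right)} = 9 - \left(1 - 4 o\right) \left(o + o^{2}\right)$ ($l{\left(o \right)} = 9 - \left(o - \left(-1 + 5 o\right)\right) \left(o + o^{2}\right) = 9 - \left(1 - 4 o\right) \left(o + o^{2}\right)$)
$t = 0$ ($t = 5 - 5 = 0$)
$\left(-9 + t\right) l{\left(5 \right)} \left(-2\right) \left(-1\right) = \left(-9 + 0\right) \left(9 - 5 + 3 \cdot 5^{2} + 4 \cdot 5^{3}\right) \left(-2\right) \left(-1\right) = - 9 \left(9 - 5 + 3 \cdot 25 + 4 \cdot 125\right) \left(-2\right) \left(-1\right) = - 9 \left(9 - 5 + 75 + 500\right) \left(-2\right) \left(-1\right) = - 9 \cdot 579 \left(-2\right) \left(-1\right) = - 9 \left(\left(-1158\right) \left(-1\right)\right) = \left(-9\right) 1158 = -10422$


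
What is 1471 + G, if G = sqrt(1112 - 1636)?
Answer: 1471 + 2*I*sqrt(131) ≈ 1471.0 + 22.891*I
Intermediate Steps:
G = 2*I*sqrt(131) (G = sqrt(-524) = 2*I*sqrt(131) ≈ 22.891*I)
1471 + G = 1471 + 2*I*sqrt(131)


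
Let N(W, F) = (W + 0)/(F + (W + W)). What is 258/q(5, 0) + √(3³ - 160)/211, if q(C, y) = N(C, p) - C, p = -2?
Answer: -2064/35 + I*√133/211 ≈ -58.971 + 0.054657*I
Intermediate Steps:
N(W, F) = W/(F + 2*W)
q(C, y) = -C + C/(-2 + 2*C) (q(C, y) = C/(-2 + 2*C) - C = -C + C/(-2 + 2*C))
258/q(5, 0) + √(3³ - 160)/211 = 258/(((½)*5*(3 - 2*5)/(-1 + 5))) + √(3³ - 160)/211 = 258/(((½)*5*(3 - 10)/4)) + √(27 - 160)*(1/211) = 258/(((½)*5*(¼)*(-7))) + √(-133)*(1/211) = 258/(-35/8) + (I*√133)*(1/211) = 258*(-8/35) + I*√133/211 = -2064/35 + I*√133/211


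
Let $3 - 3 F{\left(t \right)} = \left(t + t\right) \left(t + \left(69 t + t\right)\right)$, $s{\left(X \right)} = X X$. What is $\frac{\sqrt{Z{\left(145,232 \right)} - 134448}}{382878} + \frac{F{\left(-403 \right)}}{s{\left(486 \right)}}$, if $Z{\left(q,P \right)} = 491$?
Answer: $- \frac{23062075}{708588} + \frac{i \sqrt{133957}}{382878} \approx -32.547 + 0.00095592 i$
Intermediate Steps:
$s{\left(X \right)} = X^{2}$
$F{\left(t \right)} = 1 - \frac{142 t^{2}}{3}$ ($F{\left(t \right)} = 1 - \frac{\left(t + t\right) \left(t + \left(69 t + t\right)\right)}{3} = 1 - \frac{2 t \left(t + 70 t\right)}{3} = 1 - \frac{2 t 71 t}{3} = 1 - \frac{142 t^{2}}{3}$)
$\frac{\sqrt{Z{\left(145,232 \right)} - 134448}}{382878} + \frac{F{\left(-403 \right)}}{s{\left(486 \right)}} = \frac{\sqrt{491 - 134448}}{382878} + \frac{1 - \frac{142 \left(-403\right)^{2}}{3}}{486^{2}} = \sqrt{-133957} \cdot \frac{1}{382878} + \frac{1 - \frac{23062078}{3}}{236196} = i \sqrt{133957} \cdot \frac{1}{382878} + \left(1 - \frac{23062078}{3}\right) \frac{1}{236196} = \frac{i \sqrt{133957}}{382878} - \frac{23062075}{708588} = - \frac{23062075}{708588} + \frac{i \sqrt{133957}}{382878}$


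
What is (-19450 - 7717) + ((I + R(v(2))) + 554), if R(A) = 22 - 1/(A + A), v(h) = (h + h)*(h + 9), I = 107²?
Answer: -1332497/88 ≈ -15142.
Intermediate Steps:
I = 11449
v(h) = 2*h*(9 + h) (v(h) = (2*h)*(9 + h) = 2*h*(9 + h))
R(A) = 22 - 1/(2*A)
(-19450 - 7717) + ((I + R(v(2))) + 554) = (-19450 - 7717) + ((11449 + (22 - 1/(4*(9 + 2))/2)) + 554) = -27167 + ((11449 + (22 - 1/(2*(2*2*11)))) + 554) = -27167 + ((11449 + (22 - ½/44)) + 554) = -27167 + ((11449 + (22 - ½*1/44)) + 554) = -27167 + ((11449 + (22 - 1/88)) + 554) = -27167 + ((11449 + 1935/88) + 554) = -27167 + (1009447/88 + 554) = -27167 + 1058199/88 = -1332497/88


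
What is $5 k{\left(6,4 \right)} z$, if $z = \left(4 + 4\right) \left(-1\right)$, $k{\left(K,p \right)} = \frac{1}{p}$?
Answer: $-10$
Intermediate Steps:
$z = -8$ ($z = 8 \left(-1\right) = -8$)
$5 k{\left(6,4 \right)} z = \frac{5}{4} \left(-8\right) = -10$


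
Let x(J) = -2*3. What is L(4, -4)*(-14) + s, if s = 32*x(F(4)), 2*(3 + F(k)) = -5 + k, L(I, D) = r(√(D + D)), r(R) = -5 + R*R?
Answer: -10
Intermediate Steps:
r(R) = -5 + R²
L(I, D) = -5 + 2*D (L(I, D) = -5 + (√(D + D))² = -5 + (√(2*D))² = -5 + (√2*√D)² = -5 + 2*D)
F(k) = -11/2 + k/2 (F(k) = -3 + (-5 + k)/2 = -3 + (-5/2 + k/2) = -11/2 + k/2)
x(J) = -6
s = -192 (s = 32*(-6) = -192)
L(4, -4)*(-14) + s = (-5 + 2*(-4))*(-14) - 192 = (-5 - 8)*(-14) - 192 = -13*(-14) - 192 = 182 - 192 = -10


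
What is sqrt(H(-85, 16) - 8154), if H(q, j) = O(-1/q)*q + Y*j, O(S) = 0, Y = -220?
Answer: I*sqrt(11674) ≈ 108.05*I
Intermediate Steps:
H(q, j) = -220*j (H(q, j) = 0*q - 220*j = 0 - 220*j = -220*j)
sqrt(H(-85, 16) - 8154) = sqrt(-220*16 - 8154) = sqrt(-3520 - 8154) = sqrt(-11674) = I*sqrt(11674)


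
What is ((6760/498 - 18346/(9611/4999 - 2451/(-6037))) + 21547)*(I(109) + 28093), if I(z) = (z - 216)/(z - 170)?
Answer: 34191408943211498490/88949512957 ≈ 3.8439e+8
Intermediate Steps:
I(z) = (-216 + z)/(-170 + z)
((6760/498 - 18346/(9611/4999 - 2451/(-6037))) + 21547)*(I(109) + 28093) = ((6760/498 - 18346/(9611/4999 - 2451/(-6037))) + 21547)*((-216 + 109)/(-170 + 109) + 28093) = ((6760*(1/498) - 18346/(9611*(1/4999) - 2451*(-1/6037))) + 21547)*(-107/(-61) + 28093) = ((3380/249 - 18346/(9611/4999 + 2451/6037)) + 21547)*(-1/61*(-107) + 28093) = ((3380/249 - 18346/70274156/30178963) + 21547)*(107/61 + 28093) = ((3380/249 - 18346*30178963/70274156) + 21547)*(1713780/61) = ((3380/249 - 276831627599/35137078) + 21547)*(1713780/61) = (-68812311948511/8749132422 + 21547)*(1713780/61) = (119705244348323/8749132422)*(1713780/61) = 34191408943211498490/88949512957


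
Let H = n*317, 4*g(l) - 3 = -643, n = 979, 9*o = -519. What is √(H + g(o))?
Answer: √310183 ≈ 556.94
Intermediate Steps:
o = -173/3 (o = (⅑)*(-519) = -173/3 ≈ -57.667)
g(l) = -160 (g(l) = ¾ + (¼)*(-643) = ¾ - 643/4 = -160)
H = 310343 (H = 979*317 = 310343)
√(H + g(o)) = √(310343 - 160) = √310183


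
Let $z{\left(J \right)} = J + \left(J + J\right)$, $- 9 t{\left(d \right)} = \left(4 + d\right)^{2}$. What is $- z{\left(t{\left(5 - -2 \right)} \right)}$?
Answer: $\frac{121}{3} \approx 40.333$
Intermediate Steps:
$t{\left(d \right)} = - \frac{\left(4 + d\right)^{2}}{9}$
$z{\left(J \right)} = 3 J$ ($z{\left(J \right)} = J + 2 J = 3 J$)
$- z{\left(t{\left(5 - -2 \right)} \right)} = - 3 \left(- \frac{\left(4 + \left(5 - -2\right)\right)^{2}}{9}\right) = - 3 \left(- \frac{\left(4 + \left(5 + 2\right)\right)^{2}}{9}\right) = - 3 \left(- \frac{\left(4 + 7\right)^{2}}{9}\right) = - 3 \left(- \frac{11^{2}}{9}\right) = - 3 \left(\left(- \frac{1}{9}\right) 121\right) = - \frac{3 \left(-121\right)}{9} = \left(-1\right) \left(- \frac{121}{3}\right) = \frac{121}{3}$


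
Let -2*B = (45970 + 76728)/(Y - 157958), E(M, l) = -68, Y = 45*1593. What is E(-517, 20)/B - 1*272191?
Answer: -538855233/1979 ≈ -2.7229e+5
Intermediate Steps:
Y = 71685
B = 1979/2783 (B = -(45970 + 76728)/(2*(71685 - 157958)) = -61349/(-86273) = -61349*(-1)/86273 = -½*(-3958/2783) = 1979/2783 ≈ 0.71110)
E(-517, 20)/B - 1*272191 = -68/1979/2783 - 1*272191 = -68*2783/1979 - 272191 = -189244/1979 - 272191 = -538855233/1979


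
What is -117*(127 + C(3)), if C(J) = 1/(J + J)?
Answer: -29757/2 ≈ -14879.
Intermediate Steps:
C(J) = 1/(2*J)
-117*(127 + C(3)) = -117*(127 + (½)/3) = -117*(127 + (½)*(⅓)) = -117*(127 + ⅙) = -117*763/6 = -29757/2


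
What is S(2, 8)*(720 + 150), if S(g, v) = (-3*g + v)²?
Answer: 3480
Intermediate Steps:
S(g, v) = (v - 3*g)²
S(2, 8)*(720 + 150) = (-1*8 + 3*2)²*(720 + 150) = (-8 + 6)²*870 = (-2)²*870 = 4*870 = 3480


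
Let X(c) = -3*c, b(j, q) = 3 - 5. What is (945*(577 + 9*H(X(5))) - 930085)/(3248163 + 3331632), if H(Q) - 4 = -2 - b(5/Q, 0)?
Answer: -70160/1315959 ≈ -0.053315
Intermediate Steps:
b(j, q) = -2
H(Q) = 4 (H(Q) = 4 + (-2 - 1*(-2)) = 4 + (-2 + 2) = 4 + 0 = 4)
(945*(577 + 9*H(X(5))) - 930085)/(3248163 + 3331632) = (945*(577 + 9*4) - 930085)/(3248163 + 3331632) = (945*(577 + 36) - 930085)/6579795 = (945*613 - 930085)*(1/6579795) = (579285 - 930085)*(1/6579795) = -350800*1/6579795 = -70160/1315959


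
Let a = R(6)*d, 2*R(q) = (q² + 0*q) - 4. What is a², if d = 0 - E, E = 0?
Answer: 0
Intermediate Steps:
R(q) = -2 + q²/2 (R(q) = ((q² + 0*q) - 4)/2 = ((q² + 0) - 4)/2 = (q² - 4)/2 = (-4 + q²)/2 = -2 + q²/2)
d = 0 (d = 0 - 1*0 = 0 + 0 = 0)
a = 0 (a = (-2 + (½)*6²)*0 = (-2 + (½)*36)*0 = (-2 + 18)*0 = 16*0 = 0)
a² = 0² = 0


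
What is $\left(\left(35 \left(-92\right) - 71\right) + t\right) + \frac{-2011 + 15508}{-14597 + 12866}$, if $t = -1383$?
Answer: $- \frac{2701397}{577} \approx -4681.8$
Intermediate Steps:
$\left(\left(35 \left(-92\right) - 71\right) + t\right) + \frac{-2011 + 15508}{-14597 + 12866} = \left(\left(35 \left(-92\right) - 71\right) - 1383\right) + \frac{-2011 + 15508}{-14597 + 12866} = \left(\left(-3220 - 71\right) - 1383\right) + \frac{13497}{-1731} = \left(-3291 - 1383\right) + 13497 \left(- \frac{1}{1731}\right) = -4674 - \frac{4499}{577} = - \frac{2701397}{577}$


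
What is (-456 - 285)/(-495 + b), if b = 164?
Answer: 741/331 ≈ 2.2387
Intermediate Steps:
(-456 - 285)/(-495 + b) = (-456 - 285)/(-495 + 164) = -741/(-331) = -741*(-1/331) = 741/331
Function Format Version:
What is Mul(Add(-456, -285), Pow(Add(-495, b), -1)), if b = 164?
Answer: Rational(741, 331) ≈ 2.2387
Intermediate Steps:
Mul(Add(-456, -285), Pow(Add(-495, b), -1)) = Mul(Add(-456, -285), Pow(Add(-495, 164), -1)) = Mul(-741, Pow(-331, -1)) = Mul(-741, Rational(-1, 331)) = Rational(741, 331)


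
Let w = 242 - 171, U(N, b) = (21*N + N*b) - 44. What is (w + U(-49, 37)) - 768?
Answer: -3583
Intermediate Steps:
U(N, b) = -44 + 21*N + N*b
w = 71
(w + U(-49, 37)) - 768 = (71 + (-44 + 21*(-49) - 49*37)) - 768 = (71 + (-44 - 1029 - 1813)) - 768 = (71 - 2886) - 768 = -2815 - 768 = -3583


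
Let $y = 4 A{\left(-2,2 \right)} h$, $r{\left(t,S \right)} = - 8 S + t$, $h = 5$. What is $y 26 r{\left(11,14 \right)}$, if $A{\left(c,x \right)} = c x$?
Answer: $210080$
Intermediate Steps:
$r{\left(t,S \right)} = t - 8 S$
$y = -80$ ($y = 4 \left(\left(-2\right) 2\right) 5 = 4 \left(-4\right) 5 = \left(-16\right) 5 = -80$)
$y 26 r{\left(11,14 \right)} = \left(-80\right) 26 \left(11 - 112\right) = - 2080 \left(11 - 112\right) = \left(-2080\right) \left(-101\right) = 210080$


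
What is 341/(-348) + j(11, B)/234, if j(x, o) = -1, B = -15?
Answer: -13357/13572 ≈ -0.98416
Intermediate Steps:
341/(-348) + j(11, B)/234 = 341/(-348) - 1/234 = 341*(-1/348) - 1*1/234 = -341/348 - 1/234 = -13357/13572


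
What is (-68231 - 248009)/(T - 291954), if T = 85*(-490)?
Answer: 79060/83401 ≈ 0.94795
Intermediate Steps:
T = -41650
(-68231 - 248009)/(T - 291954) = (-68231 - 248009)/(-41650 - 291954) = -316240/(-333604) = -316240*(-1/333604) = 79060/83401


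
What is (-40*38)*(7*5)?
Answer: -53200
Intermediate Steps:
(-40*38)*(7*5) = -1520*35 = -53200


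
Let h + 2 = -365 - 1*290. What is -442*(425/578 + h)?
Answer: 290069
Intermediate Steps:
h = -657 (h = -2 + (-365 - 1*290) = -2 + (-365 - 290) = -2 - 655 = -657)
-442*(425/578 + h) = -442*(425/578 - 657) = -442*(425*(1/578) - 657) = -442*(25/34 - 657) = -442*(-22313/34) = 290069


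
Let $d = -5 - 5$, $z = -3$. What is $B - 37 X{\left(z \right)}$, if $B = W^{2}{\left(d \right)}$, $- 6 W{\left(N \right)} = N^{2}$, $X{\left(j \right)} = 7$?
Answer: $\frac{169}{9} \approx 18.778$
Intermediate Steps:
$d = -10$
$W{\left(N \right)} = - \frac{N^{2}}{6}$
$B = \frac{2500}{9}$ ($B = \left(- \frac{\left(-10\right)^{2}}{6}\right)^{2} = \left(\left(- \frac{1}{6}\right) 100\right)^{2} = \left(- \frac{50}{3}\right)^{2} = \frac{2500}{9} \approx 277.78$)
$B - 37 X{\left(z \right)} = \frac{2500}{9} - 259 = \frac{169}{9}$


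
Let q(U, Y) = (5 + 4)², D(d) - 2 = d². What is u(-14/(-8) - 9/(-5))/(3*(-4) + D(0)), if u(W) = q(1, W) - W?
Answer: -1549/200 ≈ -7.7450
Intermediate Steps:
D(d) = 2 + d²
q(U, Y) = 81 (q(U, Y) = 9² = 81)
u(W) = 81 - W
u(-14/(-8) - 9/(-5))/(3*(-4) + D(0)) = (81 - (-14/(-8) - 9/(-5)))/(3*(-4) + (2 + 0²)) = (81 - (-14*(-⅛) - 9*(-⅕)))/(-12 + (2 + 0)) = (81 - (7/4 + 9/5))/(-12 + 2) = (81 - 1*71/20)/(-10) = (81 - 71/20)*(-⅒) = (1549/20)*(-⅒) = -1549/200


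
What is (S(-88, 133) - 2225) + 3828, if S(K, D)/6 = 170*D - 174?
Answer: 136219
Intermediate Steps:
S(K, D) = -1044 + 1020*D (S(K, D) = 6*(170*D - 174) = 6*(-174 + 170*D) = -1044 + 1020*D)
(S(-88, 133) - 2225) + 3828 = ((-1044 + 1020*133) - 2225) + 3828 = ((-1044 + 135660) - 2225) + 3828 = (134616 - 2225) + 3828 = 132391 + 3828 = 136219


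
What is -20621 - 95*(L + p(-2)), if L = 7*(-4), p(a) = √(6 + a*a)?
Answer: -17961 - 95*√10 ≈ -18261.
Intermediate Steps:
p(a) = √(6 + a²)
L = -28
-20621 - 95*(L + p(-2)) = -20621 - 95*(-28 + √(6 + (-2)²)) = -20621 - 95*(-28 + √(6 + 4)) = -20621 - 95*(-28 + √10) = -20621 - (-2660 + 95*√10) = -20621 + (2660 - 95*√10) = -17961 - 95*√10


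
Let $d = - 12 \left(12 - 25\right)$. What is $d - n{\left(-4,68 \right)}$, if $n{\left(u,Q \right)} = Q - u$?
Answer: $84$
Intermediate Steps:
$d = 156$ ($d = \left(-12\right) \left(-13\right) = 156$)
$d - n{\left(-4,68 \right)} = 156 - \left(68 - -4\right) = 156 - \left(68 + 4\right) = 156 - 72 = 84$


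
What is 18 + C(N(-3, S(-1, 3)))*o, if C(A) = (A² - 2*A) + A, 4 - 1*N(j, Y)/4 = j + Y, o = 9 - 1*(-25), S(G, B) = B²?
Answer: 2466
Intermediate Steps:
o = 34 (o = 9 + 25 = 34)
N(j, Y) = 16 - 4*Y - 4*j (N(j, Y) = 16 - 4*(j + Y) = 16 - 4*(Y + j) = 16 + (-4*Y - 4*j) = 16 - 4*Y - 4*j)
C(A) = A² - A
18 + C(N(-3, S(-1, 3)))*o = 18 + ((16 - 4*3² - 4*(-3))*(-1 + (16 - 4*3² - 4*(-3))))*34 = 18 + ((16 - 4*9 + 12)*(-1 + (16 - 4*9 + 12)))*34 = 18 + ((16 - 36 + 12)*(-1 + (16 - 36 + 12)))*34 = 18 - 8*(-1 - 8)*34 = 18 - 8*(-9)*34 = 18 + 72*34 = 18 + 2448 = 2466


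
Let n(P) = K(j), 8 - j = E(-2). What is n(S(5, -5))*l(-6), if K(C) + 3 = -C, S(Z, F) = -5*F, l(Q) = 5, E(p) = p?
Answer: -65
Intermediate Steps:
j = 10 (j = 8 - 1*(-2) = 8 + 2 = 10)
K(C) = -3 - C
n(P) = -13 (n(P) = -3 - 1*10 = -3 - 10 = -13)
n(S(5, -5))*l(-6) = -13*5 = -65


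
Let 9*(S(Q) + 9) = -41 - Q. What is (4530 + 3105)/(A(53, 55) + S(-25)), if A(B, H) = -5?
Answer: -68715/142 ≈ -483.91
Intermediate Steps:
S(Q) = -122/9 - Q/9 (S(Q) = -9 + (-41 - Q)/9 = -9 + (-41/9 - Q/9) = -122/9 - Q/9)
(4530 + 3105)/(A(53, 55) + S(-25)) = (4530 + 3105)/(-5 + (-122/9 - ⅑*(-25))) = 7635/(-5 + (-122/9 + 25/9)) = 7635/(-5 - 97/9) = 7635/(-142/9) = 7635*(-9/142) = -68715/142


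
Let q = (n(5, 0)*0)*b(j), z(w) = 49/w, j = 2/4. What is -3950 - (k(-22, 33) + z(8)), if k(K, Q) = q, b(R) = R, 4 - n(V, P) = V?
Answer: -31649/8 ≈ -3956.1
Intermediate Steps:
n(V, P) = 4 - V
j = 1/2 (j = 2*(1/4) = 1/2 ≈ 0.50000)
q = 0 (q = ((4 - 1*5)*0)*(1/2) = ((4 - 5)*0)*(1/2) = -1*0*(1/2) = 0*(1/2) = 0)
k(K, Q) = 0
-3950 - (k(-22, 33) + z(8)) = -3950 - (0 + 49/8) = -3950 - 1*49/8 = -3950 - 49/8 = -31649/8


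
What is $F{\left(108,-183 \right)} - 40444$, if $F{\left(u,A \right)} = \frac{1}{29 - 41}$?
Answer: $- \frac{485329}{12} \approx -40444.0$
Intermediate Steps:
$F{\left(u,A \right)} = - \frac{1}{12}$ ($F{\left(u,A \right)} = \frac{1}{-12} = - \frac{1}{12}$)
$F{\left(108,-183 \right)} - 40444 = - \frac{1}{12} - 40444 = - \frac{485329}{12}$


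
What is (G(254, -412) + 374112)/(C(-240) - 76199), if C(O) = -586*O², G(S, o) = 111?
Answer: -374223/33829799 ≈ -0.011062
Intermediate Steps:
(G(254, -412) + 374112)/(C(-240) - 76199) = (111 + 374112)/(-586*(-240)² - 76199) = 374223/(-586*57600 - 76199) = 374223/(-33753600 - 76199) = 374223/(-33829799) = 374223*(-1/33829799) = -374223/33829799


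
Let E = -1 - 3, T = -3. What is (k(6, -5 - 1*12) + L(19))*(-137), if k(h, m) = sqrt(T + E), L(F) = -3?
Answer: 411 - 137*I*sqrt(7) ≈ 411.0 - 362.47*I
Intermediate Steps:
E = -4
k(h, m) = I*sqrt(7) (k(h, m) = sqrt(-3 - 4) = sqrt(-7) = I*sqrt(7))
(k(6, -5 - 1*12) + L(19))*(-137) = (I*sqrt(7) - 3)*(-137) = (-3 + I*sqrt(7))*(-137) = 411 - 137*I*sqrt(7)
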